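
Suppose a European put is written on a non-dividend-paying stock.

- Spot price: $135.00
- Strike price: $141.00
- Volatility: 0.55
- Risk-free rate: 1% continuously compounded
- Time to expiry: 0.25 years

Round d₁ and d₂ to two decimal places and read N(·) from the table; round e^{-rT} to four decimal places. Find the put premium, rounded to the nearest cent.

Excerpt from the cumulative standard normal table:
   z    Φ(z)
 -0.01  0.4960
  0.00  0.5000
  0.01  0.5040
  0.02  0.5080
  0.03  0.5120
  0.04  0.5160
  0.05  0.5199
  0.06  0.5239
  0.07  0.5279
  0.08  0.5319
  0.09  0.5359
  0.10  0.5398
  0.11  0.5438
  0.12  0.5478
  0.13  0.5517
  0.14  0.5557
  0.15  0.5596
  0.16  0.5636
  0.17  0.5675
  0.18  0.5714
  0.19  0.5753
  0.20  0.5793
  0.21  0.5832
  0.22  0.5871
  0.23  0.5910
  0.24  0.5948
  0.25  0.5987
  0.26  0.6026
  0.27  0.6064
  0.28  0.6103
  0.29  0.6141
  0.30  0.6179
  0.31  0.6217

$18.33

T = 0.25;  σ√T = 0.2750
d₁ = [ln(135/141) + (0.01 + ½·0.55²)·0.25] / (σ√T) = (-0.0435 + 0.0403) / 0.2750 = -0.0115 → -0.01
d₂ = -0.0115 − 0.2750 = -0.2865 → -0.29
exp(−rT) = exp(−0.01·0.25) = 0.9975
N(−d₂) = N(0.29) = 0.6141;  N(−d₁) = N(0.01) = 0.5040
P = 141·0.9975·0.6141 − 135·0.5040 = 86.3716 − 68.0400 = 18.3316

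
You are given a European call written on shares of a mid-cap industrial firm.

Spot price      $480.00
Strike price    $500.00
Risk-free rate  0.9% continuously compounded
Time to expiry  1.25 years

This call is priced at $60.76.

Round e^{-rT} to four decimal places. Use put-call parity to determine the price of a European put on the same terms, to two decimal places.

e^(−rT) = e^(−0.009·1.25) = 0.9888
Put-call parity: C − P = S − K·e^(−rT) = 480 − 500·0.9888 = 480 − 494.4000 = -14.4000
P = C − (C − P) = 60.76 − (-14.4000) = 75.1600

$75.16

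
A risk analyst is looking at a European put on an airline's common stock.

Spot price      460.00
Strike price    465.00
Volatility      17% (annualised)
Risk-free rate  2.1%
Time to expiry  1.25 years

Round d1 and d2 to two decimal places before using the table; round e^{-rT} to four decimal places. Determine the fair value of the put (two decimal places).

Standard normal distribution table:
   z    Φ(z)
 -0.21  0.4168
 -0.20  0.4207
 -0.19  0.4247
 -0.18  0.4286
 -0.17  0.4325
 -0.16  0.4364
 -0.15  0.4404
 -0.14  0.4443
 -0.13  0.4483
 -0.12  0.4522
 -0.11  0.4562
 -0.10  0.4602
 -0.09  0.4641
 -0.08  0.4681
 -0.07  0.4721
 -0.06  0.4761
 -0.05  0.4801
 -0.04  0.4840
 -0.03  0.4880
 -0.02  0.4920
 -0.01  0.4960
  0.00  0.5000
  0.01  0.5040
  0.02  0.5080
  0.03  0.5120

31.13

σ√T = 0.17·√1.25 = 0.1901
d₁ = [ln(460/465) + (0.021 + ½·0.17²)·1.25] / (σ√T) = (-0.0108 + 0.0443) / 0.1901 = 0.1763 ⇒ 0.18
d₂ = 0.1763 − 0.1901 = -0.0138 ⇒ -0.01
e^(−rT) = e^(−0.021·1.25) = 0.9741
N(−d₂) = N(0.01) = 0.5040;  N(−d₁) = N(-0.18) = 0.4286
P = 465·0.9741·0.5040 − 460·0.4286 = 228.2901 − 197.1560 = 31.1341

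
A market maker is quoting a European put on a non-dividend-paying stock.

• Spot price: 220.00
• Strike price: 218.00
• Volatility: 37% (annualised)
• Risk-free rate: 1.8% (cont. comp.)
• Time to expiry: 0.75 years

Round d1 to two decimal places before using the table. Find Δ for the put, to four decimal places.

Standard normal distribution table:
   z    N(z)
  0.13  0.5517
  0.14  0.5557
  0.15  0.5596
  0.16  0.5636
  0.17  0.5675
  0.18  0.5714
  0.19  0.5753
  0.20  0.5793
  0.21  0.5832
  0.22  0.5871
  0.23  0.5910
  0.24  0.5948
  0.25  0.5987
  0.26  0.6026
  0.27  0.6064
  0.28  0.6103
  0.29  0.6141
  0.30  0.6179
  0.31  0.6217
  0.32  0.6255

σ√T = 0.37·√0.75 = 0.3204
d₁ = [ln(220/218) + (0.018 + 0.37²/2)·0.75] / 0.3204 = [0.0091 + 0.0648] / 0.3204 = 0.2308 ⇒ 0.23
N(d₁) = N(0.23) = 0.5910
Δ_put = N(d₁) − 1 = 0.5910 − 1 = -0.4090

-0.4090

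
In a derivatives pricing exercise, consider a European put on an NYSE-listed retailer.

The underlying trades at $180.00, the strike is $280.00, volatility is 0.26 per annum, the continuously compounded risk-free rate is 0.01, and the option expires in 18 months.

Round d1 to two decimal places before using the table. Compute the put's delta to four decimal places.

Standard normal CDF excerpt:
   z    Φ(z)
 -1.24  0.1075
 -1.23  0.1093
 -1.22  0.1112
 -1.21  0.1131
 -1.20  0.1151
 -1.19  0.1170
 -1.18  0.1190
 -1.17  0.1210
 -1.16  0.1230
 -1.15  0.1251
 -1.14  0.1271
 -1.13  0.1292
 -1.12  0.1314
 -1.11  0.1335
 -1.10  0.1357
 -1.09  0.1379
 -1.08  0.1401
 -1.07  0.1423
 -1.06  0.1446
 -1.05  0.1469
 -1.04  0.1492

-0.8810

T = 1.5;  σ√T = 0.3184
d₁ = [ln(180/280) + (0.01 + 0.26²/2)·1.5] / 0.3184 = [-0.4418 + 0.0657] / 0.3184 = -1.1812 which rounds to -1.18
N(d₁) = N(-1.18) = 0.1190
Δ_put = N(d₁) − 1 = 0.1190 − 1 = -0.8810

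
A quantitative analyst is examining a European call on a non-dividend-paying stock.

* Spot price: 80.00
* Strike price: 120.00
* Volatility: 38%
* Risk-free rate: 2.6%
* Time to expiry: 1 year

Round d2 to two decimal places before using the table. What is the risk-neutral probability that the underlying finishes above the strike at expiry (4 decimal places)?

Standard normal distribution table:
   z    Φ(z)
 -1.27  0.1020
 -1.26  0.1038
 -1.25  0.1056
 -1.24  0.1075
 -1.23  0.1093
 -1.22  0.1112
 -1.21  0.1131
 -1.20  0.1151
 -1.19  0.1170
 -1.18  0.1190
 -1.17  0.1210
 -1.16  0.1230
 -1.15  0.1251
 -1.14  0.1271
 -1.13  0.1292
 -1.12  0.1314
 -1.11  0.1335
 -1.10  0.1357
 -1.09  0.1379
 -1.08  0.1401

0.1170

σ√T = 0.38 × 1.0000 = 0.3800
d₁ = [ln(80/120) + (0.026 + ½·0.38²)·1] / (σ√T) = (-0.4055 + 0.0982) / 0.3800 = -0.8086 ≈ -0.81
d₂ = -0.8086 − 0.3800 = -1.1886 ≈ -1.19
Pr(exercise) under Q = N(d₂) = 0.1170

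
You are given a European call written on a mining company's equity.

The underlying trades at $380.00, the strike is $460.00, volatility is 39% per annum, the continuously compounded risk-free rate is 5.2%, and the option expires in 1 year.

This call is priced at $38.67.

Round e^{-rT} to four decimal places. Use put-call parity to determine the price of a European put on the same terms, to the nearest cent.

$95.35

exp(−rT) = exp(−0.052·1) = 0.9493
Put-call parity: C − P = S − K·e^(−rT) = 380 − 460·0.9493 = 380 − 436.6780 = -56.6780
P = C − (C − P) = 38.67 − (-56.6780) = 95.3480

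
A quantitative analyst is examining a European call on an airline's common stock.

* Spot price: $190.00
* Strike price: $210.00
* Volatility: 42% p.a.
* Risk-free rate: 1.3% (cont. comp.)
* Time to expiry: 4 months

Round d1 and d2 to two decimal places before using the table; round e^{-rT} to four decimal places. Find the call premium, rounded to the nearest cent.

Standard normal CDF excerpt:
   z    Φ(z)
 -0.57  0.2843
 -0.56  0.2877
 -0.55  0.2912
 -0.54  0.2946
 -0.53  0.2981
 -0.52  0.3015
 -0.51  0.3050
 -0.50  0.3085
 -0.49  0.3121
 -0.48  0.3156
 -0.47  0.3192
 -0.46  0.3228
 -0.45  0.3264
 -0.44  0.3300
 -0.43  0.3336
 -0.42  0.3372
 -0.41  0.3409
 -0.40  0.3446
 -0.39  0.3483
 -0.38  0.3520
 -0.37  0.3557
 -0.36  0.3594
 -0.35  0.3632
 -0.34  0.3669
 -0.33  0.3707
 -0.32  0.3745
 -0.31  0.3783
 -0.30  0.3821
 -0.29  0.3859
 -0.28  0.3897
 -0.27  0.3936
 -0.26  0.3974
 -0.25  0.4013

T = 0.3333;  σ√T = 0.2425
d₁ = [ln(190/210) + (0.013 + 0.42²/2)·0.3333] / 0.2425 = [-0.1001 + 0.0337] / 0.2425 = -0.2736 → -0.27
d₂ = d₁ − σ√T = -0.2736 − 0.2425 = -0.5161 → -0.52
exp(−rT) = exp(−0.013·0.3333) = 0.9957
N(d₁) = N(-0.27) = 0.3936;  N(d₂) = N(-0.52) = 0.3015
C = 190·0.3936 − 210·0.9957·0.3015 = 74.7840 − 63.0427 = 11.7413

$11.74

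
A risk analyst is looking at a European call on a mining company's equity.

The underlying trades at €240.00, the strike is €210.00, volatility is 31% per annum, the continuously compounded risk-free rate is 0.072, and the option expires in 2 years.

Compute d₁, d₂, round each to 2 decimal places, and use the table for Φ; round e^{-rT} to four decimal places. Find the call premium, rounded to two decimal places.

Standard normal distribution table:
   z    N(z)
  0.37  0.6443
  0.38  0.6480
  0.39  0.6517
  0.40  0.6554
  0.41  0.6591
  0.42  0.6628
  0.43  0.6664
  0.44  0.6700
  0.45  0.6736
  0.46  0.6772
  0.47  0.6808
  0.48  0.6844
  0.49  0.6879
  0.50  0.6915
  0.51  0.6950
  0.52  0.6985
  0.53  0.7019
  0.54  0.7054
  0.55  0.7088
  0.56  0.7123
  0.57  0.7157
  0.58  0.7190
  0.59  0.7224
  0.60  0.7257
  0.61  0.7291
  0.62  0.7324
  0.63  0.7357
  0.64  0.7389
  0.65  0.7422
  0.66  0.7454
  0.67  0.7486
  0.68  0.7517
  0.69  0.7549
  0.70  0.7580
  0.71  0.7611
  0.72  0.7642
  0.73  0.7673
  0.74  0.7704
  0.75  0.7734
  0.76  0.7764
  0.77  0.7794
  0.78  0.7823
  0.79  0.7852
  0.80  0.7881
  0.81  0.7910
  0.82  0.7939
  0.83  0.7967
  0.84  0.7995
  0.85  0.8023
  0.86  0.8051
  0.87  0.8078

σ√T = 0.31 × 1.4142 = 0.4384
d₁ = [ln(240/210) + (0.072 + 0.31²/2)·2] / 0.4384 = [0.1335 + 0.2401] / 0.4384 = 0.8522 ≈ 0.85
d₂ = d₁ − σ√T = 0.8522 − 0.4384 = 0.4138 ≈ 0.41
exp(−rT) = exp(−0.072·2) = 0.8659
N(d₁) = N(0.85) = 0.8023;  N(d₂) = N(0.41) = 0.6591
C = 240·0.8023 − 210·0.8659·0.6591 = 192.5520 − 119.8501 = 72.7019

€72.70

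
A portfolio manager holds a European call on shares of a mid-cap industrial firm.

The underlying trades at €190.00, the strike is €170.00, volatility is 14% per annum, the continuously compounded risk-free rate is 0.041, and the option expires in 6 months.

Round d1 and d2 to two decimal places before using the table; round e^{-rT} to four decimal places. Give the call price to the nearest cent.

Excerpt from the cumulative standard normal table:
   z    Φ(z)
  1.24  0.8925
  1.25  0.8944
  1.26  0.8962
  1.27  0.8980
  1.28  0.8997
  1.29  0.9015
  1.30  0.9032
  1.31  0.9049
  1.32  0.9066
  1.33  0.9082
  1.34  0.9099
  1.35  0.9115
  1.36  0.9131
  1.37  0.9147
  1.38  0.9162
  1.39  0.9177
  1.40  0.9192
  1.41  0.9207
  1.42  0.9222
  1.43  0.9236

€24.23

T = 0.5;  σ√T = 0.0990
d₁ = [ln(190/170) + (0.041 + ½·0.14²)·0.5] / (σ√T) = (0.1112 + 0.0254) / 0.0990 = 1.3801 → 1.38
d₂ = 1.3801 − 0.0990 = 1.2811 → 1.28
exp(−rT) = exp(−0.041·0.5) = 0.9797
C = 190·N(1.38) − 170·0.9797·N(1.28) = 190·0.9162 − 170·0.9797·0.8997 = 174.0780 − 149.8441 = 24.2339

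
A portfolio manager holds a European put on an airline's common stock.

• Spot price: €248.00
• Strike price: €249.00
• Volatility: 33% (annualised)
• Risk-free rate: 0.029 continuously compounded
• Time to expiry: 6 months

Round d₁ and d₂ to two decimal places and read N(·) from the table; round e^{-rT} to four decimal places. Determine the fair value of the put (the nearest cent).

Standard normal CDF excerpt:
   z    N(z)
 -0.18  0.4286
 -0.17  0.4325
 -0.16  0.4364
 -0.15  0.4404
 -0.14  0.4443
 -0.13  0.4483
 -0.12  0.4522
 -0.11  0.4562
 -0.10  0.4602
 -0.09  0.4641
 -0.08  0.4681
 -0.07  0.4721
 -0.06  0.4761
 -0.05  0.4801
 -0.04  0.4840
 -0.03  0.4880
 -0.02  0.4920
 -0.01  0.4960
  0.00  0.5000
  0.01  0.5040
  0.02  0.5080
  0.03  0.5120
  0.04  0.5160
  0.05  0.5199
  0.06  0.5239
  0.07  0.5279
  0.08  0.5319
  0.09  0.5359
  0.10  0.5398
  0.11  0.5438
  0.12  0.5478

€21.33

σ√T = 0.33 × 0.7071 = 0.2333
d₁ = [ln(248/249) + (0.029 + 0.33²/2)·0.5] / 0.2333 = [-0.0040 + 0.0417] / 0.2333 = 0.1616 which rounds to 0.16
d₂ = d₁ − σ√T = 0.1616 − 0.2333 = -0.0718 which rounds to -0.07
exp(−rT) = exp(−0.029·0.5) = 0.9856
P = 249·0.9856·N(0.07) − 248·N(-0.16) = 249·0.9856·0.5279 − 248·0.4364 = 129.5543 − 108.2272 = 21.3271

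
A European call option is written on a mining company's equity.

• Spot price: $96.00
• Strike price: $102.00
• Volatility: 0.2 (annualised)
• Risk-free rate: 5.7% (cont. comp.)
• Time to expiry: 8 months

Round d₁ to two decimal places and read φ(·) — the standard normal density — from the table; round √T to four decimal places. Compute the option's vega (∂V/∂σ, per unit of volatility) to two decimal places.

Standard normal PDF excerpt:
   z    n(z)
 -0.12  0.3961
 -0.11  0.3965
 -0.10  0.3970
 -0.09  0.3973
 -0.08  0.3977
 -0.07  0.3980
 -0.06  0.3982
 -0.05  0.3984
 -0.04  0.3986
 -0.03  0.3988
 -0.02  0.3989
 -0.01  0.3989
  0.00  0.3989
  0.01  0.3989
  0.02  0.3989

31.21

σ√T = 0.2 × 0.8165 = 0.1633
d₁ = [ln(96/102) + (0.057 + ½·0.2²)·0.6667] / (σ√T) = (-0.0606 + 0.0513) / 0.1633 = -0.0569 ≈ -0.06
√T = √0.6667 = 0.8165
φ(d₁) = φ(-0.06) = 0.3982
vega = S·φ(d₁)·√T = 96·0.3982·0.8165 = 31.2125
(Call and put vega coincide under Black-Scholes.)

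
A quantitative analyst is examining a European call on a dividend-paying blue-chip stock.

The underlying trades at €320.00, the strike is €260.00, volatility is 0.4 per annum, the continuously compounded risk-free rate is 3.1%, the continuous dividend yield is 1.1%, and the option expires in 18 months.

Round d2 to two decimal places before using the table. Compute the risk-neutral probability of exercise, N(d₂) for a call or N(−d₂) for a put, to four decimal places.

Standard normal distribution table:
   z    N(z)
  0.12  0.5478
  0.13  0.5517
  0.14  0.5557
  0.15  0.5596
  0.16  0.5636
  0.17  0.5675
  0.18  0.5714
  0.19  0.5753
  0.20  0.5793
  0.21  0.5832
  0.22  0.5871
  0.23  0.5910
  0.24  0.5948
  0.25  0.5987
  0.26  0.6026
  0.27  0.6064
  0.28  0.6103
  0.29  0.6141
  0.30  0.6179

σ√T = 0.4 × 1.2247 = 0.4899
d₁ = [ln(320/260) + (0.031 − 0.011 + ½·0.4²)·1.5] / (σ√T) = (0.2076 + 0.1500) / 0.4899 = 0.7300 which rounds to 0.73
d₂ = 0.7300 − 0.4899 = 0.2401 which rounds to 0.24
Pr(exercise) under Q = N(d₂) = 0.5948

0.5948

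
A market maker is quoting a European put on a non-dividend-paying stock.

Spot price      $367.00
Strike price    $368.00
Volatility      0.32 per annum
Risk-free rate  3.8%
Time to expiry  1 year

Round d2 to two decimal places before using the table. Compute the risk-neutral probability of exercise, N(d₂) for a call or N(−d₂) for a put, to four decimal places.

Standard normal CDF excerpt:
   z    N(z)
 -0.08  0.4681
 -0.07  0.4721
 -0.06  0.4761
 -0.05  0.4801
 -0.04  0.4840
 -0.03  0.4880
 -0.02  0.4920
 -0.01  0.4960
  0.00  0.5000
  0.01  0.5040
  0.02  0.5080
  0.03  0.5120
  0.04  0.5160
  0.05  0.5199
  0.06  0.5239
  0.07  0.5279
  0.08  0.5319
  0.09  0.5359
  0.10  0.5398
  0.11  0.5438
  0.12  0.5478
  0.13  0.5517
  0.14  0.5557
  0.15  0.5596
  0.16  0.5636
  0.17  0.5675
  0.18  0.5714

σ√T = 0.32·√1 = 0.3200
d₁ = [ln(367/368) + (0.038 + 0.32²/2)·1] / 0.3200 = [-0.0027 + 0.0892] / 0.3200 = 0.2702 ⇒ 0.27
d₂ = d₁ − σ√T = 0.2702 − 0.3200 = -0.0498 ⇒ -0.05
Pr(exercise) under Q = N(−d₂) = N(0.05) = 0.5199

0.5199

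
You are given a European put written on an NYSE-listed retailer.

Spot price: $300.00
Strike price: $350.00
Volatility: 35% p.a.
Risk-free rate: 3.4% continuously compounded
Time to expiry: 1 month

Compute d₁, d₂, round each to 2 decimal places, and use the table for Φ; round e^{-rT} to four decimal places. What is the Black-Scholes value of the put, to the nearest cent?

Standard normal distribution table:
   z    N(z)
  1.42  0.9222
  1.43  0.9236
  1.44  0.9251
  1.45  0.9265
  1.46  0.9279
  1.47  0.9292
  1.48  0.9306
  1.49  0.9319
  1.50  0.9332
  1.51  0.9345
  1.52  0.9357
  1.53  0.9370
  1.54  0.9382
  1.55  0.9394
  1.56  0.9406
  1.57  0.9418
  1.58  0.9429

T = 0.08333;  σ√T = 0.1010
d₁ = [ln(300/350) + (0.034 + 0.35²/2)·0.08333] / 0.1010 = [-0.1542 + 0.0079] / 0.1010 = -1.4471 which rounds to -1.45
d₂ = d₁ − σ√T = -1.4471 − 0.1010 = -1.5482 which rounds to -1.55
exp(−rT) = exp(−0.034·0.08333) = 0.9972
N(−d₂) = N(1.55) = 0.9394;  N(−d₁) = N(1.45) = 0.9265
P = 350·0.9972·0.9394 − 300·0.9265 = 327.8694 − 277.9500 = 49.9194

$49.92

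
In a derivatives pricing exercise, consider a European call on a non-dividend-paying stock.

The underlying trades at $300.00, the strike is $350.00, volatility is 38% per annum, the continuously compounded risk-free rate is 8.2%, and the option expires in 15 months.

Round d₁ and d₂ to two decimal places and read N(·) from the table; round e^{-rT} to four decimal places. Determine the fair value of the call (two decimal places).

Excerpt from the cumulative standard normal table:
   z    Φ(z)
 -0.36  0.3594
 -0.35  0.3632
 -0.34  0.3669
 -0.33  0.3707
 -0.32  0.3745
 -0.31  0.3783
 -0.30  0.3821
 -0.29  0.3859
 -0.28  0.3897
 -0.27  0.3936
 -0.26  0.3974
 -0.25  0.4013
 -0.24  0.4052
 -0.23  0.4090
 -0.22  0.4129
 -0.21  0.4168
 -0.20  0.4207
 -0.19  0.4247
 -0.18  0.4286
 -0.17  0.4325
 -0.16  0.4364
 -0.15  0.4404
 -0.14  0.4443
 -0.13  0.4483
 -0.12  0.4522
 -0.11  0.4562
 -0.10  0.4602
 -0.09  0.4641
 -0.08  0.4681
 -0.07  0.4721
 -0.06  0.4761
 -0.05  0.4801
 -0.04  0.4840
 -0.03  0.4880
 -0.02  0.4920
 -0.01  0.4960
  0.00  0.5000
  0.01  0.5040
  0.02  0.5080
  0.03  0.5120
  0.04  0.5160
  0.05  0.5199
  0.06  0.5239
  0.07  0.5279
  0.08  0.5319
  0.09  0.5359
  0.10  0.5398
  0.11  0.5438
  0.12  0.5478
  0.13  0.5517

σ√T = 0.38·√1.25 = 0.4249
ln(S/K) + (r + σ²/2)T = ln(300/350) + (0.082 + 0.38²/2)·1.25 = -0.1542 + 0.1928 = 0.0386
d₁ = 0.0386 / 0.4249 = 0.0909 → 0.09
d₂ = d₁ − σ√T = 0.0909 − 0.4249 = -0.3340 → -0.33
e^(−rT) = e^(−0.082·1.25) = 0.9026
C = 300·N(0.09) − 350·0.9026·N(-0.33) = 300·0.5359 − 350·0.9026·0.3707 = 160.7700 − 117.1078 = 43.6622

$43.66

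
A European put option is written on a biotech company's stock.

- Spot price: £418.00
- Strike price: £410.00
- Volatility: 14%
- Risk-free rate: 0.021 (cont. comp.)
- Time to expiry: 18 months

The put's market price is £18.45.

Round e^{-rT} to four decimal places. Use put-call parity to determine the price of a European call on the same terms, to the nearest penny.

exp(−rT) = exp(−0.021·1.5) = 0.9690
Put-call parity: C − P = S − K·e^(−rT) = 418 − 410·0.9690 = 418 − 397.2900 = 20.7100
C = P + (C − P) = 18.45 + (20.7100) = 39.1600

£39.16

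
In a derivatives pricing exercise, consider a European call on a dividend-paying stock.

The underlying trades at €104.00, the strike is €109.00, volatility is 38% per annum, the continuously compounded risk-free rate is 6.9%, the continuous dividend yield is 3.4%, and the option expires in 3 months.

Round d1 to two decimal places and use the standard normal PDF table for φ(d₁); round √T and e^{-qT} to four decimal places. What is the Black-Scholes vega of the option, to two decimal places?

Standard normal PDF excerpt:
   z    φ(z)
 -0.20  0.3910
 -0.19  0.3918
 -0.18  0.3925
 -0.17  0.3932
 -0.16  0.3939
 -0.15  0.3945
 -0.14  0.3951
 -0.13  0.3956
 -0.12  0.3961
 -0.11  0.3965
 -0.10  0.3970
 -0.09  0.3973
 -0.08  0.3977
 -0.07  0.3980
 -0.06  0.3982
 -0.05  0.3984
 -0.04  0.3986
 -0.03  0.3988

T = 0.25;  σ√T = 0.1900
d₁ = [ln(104/109) + (0.069 − 0.034 + 0.38²/2)·0.25] / 0.1900 = [-0.0470 + 0.0268] / 0.1900 = -0.1061 ⇒ -0.11
√T = √0.25 = 0.5000
φ(d₁) = φ(-0.11) = 0.3965
e^(−qT) = e^(−0.034·0.25) = 0.9915
vega = S·e^(−qT)·φ(d₁)·√T = 104·0.9915·0.3965·0.5000 = 20.4427

20.44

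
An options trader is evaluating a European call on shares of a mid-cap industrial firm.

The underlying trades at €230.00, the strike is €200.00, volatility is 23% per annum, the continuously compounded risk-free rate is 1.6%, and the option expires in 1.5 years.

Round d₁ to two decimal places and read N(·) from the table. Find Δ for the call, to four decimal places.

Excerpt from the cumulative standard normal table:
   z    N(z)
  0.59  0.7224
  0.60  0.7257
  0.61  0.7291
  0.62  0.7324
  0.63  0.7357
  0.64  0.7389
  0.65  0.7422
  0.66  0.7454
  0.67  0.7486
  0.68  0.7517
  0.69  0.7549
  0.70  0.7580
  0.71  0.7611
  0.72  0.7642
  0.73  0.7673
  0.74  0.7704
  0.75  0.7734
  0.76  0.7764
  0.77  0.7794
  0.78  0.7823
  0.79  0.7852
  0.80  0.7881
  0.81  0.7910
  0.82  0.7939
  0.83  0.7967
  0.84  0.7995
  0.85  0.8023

σ√T = 0.23·√1.5 = 0.2817
d₁ = [ln(230/200) + (0.016 + 0.23²/2)·1.5] / 0.2817 = [0.1398 + 0.0637] / 0.2817 = 0.7222 ⇒ 0.72
N(d₁) = N(0.72) = 0.7642
Δ_call = N(d₁) = 0.7642

0.7642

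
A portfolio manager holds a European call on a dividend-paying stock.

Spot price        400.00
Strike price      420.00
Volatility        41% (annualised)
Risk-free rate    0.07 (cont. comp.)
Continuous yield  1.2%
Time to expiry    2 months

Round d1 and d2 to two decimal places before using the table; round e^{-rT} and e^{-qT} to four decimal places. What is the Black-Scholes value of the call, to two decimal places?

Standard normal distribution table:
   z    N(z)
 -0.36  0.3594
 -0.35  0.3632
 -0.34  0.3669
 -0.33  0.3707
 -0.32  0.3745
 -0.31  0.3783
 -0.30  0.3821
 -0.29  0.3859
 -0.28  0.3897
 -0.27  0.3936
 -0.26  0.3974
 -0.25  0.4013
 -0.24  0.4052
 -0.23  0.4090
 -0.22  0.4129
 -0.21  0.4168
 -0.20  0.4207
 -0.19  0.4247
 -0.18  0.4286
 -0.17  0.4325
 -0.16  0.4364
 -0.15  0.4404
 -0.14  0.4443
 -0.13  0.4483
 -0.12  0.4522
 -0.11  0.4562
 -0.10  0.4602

20.34

σ√T = 0.41·√0.1667 = 0.1674
d₁ = [ln(400/420) + (0.07 − 0.012 + 0.41²/2)·0.1667] / 0.1674 = [-0.0488 + 0.0237] / 0.1674 = -0.1500 → -0.15
d₂ = d₁ − σ√T = -0.1500 − 0.1674 = -0.3174 → -0.32
e^(−qT) = e^(−0.012·0.1667) = 0.9980;  e^(−rT) = e^(−0.07·0.1667) = 0.9884
C = 400·0.9980·N(-0.15) − 420·0.9884·N(-0.32) = 400·0.9980·0.4404 − 420·0.9884·0.3745 = 175.8077 − 155.4654 = 20.3422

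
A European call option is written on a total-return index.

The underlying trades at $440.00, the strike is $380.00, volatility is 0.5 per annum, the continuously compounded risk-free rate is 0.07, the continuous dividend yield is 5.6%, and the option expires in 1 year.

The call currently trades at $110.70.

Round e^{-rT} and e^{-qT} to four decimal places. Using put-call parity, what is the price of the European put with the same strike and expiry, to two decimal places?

$48.99

exp(−qT) = exp(−0.056·1) = 0.9455;  exp(−rT) = exp(−0.07·1) = 0.9324
Put-call parity: C − P = S·e^(−qT) − K·e^(−rT) = 440·0.9455 − 380·0.9324 = 416.0200 − 354.3120 = 61.7080
P = C − (C − P) = 110.70 − (61.7080) = 48.9920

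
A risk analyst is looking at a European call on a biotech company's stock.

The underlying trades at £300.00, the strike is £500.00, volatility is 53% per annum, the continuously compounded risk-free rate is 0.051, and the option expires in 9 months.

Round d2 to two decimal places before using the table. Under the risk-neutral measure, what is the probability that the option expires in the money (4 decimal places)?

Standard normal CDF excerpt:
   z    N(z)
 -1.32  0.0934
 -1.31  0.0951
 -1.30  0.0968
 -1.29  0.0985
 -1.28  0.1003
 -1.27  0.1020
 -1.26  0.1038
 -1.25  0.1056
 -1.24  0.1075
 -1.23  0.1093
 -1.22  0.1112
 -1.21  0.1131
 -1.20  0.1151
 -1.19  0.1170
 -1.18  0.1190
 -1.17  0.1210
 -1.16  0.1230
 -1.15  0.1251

0.1038

T = 0.75;  σ√T = 0.4590
d₁ = [ln(300/500) + (0.051 + 0.53²/2)·0.75] / 0.4590 = [-0.5108 + 0.1436] / 0.4590 = -0.8001 → -0.80
d₂ = d₁ − σ√T = -0.8001 − 0.4590 = -1.2591 → -1.26
Risk-neutral Pr[S_T > K] = N(d₂) = N(-1.26) = 0.1038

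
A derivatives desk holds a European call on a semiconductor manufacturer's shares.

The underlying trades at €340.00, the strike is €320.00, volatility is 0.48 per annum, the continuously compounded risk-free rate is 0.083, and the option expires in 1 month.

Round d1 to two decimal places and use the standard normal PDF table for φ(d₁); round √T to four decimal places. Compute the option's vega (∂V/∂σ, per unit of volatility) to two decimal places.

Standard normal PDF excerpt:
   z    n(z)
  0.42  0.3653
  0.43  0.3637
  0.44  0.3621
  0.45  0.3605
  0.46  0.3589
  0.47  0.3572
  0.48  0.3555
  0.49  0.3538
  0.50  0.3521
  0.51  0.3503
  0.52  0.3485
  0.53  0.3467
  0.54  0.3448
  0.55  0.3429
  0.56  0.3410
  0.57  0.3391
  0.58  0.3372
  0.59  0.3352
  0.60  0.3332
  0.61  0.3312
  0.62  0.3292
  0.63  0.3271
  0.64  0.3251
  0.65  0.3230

33.47

T = 0.08333;  σ√T = 0.1386
d₁ = [ln(340/320) + (0.083 + ½·0.48²)·0.08333] / (σ√T) = (0.0606 + 0.0165) / 0.1386 = 0.5567 → 0.56
√T = √0.08333 = 0.2887
φ(d₁) = φ(0.56) = 0.3410
vega = S·φ(d₁)·√T = 340·0.3410·0.2887 = 33.4719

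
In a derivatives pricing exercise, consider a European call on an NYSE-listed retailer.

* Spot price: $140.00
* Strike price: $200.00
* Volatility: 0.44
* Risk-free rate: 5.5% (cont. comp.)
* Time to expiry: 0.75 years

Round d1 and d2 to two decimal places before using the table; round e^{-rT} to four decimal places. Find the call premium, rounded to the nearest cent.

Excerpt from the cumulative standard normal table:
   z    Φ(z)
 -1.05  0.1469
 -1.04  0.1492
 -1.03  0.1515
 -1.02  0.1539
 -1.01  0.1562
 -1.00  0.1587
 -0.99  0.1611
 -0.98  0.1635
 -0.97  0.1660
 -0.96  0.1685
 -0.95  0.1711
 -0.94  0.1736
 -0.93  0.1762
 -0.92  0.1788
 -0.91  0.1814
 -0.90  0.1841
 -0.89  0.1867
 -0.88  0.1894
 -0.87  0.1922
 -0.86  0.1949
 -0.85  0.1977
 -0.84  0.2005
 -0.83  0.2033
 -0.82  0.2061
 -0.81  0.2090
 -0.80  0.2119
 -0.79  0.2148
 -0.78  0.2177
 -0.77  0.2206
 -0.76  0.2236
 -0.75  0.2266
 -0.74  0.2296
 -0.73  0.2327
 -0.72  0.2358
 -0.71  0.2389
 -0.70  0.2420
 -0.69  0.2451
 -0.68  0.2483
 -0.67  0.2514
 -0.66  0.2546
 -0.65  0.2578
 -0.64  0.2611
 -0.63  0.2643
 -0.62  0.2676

σ√T = 0.44 × 0.8660 = 0.3811
d₁ = [ln(140/200) + (0.055 + ½·0.44²)·0.75] / (σ√T) = (-0.3567 + 0.1138) / 0.3811 = -0.6373 which rounds to -0.64
d₂ = -0.6373 − 0.3811 = -1.0183 which rounds to -1.02
e^(−rT) = e^(−0.055·0.75) = 0.9596
C = 140·N(-0.64) − 200·0.9596·N(-1.02) = 140·0.2611 − 200·0.9596·0.1539 = 36.5540 − 29.5365 = 7.0175

$7.02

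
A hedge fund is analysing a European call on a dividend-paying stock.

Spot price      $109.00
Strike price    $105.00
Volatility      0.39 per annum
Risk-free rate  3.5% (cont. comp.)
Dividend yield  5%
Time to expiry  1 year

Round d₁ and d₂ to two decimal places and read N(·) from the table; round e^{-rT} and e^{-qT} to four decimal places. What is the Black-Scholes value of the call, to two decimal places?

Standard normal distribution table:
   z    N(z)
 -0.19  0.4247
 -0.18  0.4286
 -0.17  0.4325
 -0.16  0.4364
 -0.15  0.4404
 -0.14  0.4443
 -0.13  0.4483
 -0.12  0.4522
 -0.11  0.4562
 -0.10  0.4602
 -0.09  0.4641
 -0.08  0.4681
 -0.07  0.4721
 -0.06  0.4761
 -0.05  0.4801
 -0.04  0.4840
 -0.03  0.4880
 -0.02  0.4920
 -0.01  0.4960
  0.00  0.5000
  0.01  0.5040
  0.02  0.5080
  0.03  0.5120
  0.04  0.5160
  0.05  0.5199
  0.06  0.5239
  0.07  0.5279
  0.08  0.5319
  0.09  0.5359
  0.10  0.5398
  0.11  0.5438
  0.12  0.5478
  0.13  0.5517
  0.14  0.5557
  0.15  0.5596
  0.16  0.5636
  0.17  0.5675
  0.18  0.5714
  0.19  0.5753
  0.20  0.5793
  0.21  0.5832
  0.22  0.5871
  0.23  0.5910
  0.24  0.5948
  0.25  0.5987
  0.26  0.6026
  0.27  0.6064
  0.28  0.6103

σ√T = 0.39 × 1.0000 = 0.3900
d₁ = [ln(109/105) + (0.035 − 0.05 + ½·0.39²)·1] / (σ√T) = (0.0374 + 0.0611) / 0.3900 = 0.2524 → 0.25
d₂ = 0.2524 − 0.3900 = -0.1376 → -0.14
e^(−qT) = e^(−0.05·1) = 0.9512;  e^(−rT) = e^(−0.035·1) = 0.9656
N(d₁) = N(0.25) = 0.5987;  N(d₂) = N(-0.14) = 0.4443
C = 109·0.9512·0.5987 − 105·0.9656·0.4443 = 62.0737 − 45.0467 = 17.0270

$17.03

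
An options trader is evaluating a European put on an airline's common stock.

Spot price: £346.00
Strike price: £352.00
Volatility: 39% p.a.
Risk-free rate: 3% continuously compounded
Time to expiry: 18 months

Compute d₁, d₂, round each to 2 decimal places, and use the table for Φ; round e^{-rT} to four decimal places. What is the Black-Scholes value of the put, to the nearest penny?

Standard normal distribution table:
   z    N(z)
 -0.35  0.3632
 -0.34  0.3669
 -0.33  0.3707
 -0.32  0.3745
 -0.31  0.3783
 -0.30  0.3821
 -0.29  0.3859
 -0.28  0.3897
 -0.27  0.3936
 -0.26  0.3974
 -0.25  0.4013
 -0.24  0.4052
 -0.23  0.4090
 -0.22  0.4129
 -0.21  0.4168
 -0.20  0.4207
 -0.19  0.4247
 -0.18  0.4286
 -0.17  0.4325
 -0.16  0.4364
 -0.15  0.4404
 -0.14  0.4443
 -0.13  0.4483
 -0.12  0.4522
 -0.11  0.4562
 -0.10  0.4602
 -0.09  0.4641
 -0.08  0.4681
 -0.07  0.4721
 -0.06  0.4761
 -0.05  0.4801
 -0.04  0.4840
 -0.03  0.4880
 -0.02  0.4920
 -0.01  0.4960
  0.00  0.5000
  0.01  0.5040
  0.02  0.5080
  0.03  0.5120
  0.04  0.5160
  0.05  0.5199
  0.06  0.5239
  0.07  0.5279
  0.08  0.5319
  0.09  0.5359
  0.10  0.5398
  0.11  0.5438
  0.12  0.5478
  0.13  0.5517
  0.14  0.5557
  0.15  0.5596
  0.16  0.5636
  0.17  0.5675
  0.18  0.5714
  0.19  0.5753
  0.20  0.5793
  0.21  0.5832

σ√T = 0.39 × 1.2247 = 0.4777
d₁ = [ln(346/352) + (0.03 + ½·0.39²)·1.5] / (σ√T) = (-0.0172 + 0.1591) / 0.4777 = 0.2970 ≈ 0.30
d₂ = 0.2970 − 0.4777 = -0.1806 ≈ -0.18
e^(−rT) = e^(−0.03·1.5) = 0.9560
N(−d₂) = N(0.18) = 0.5714;  N(−d₁) = N(-0.30) = 0.3821
P = 352·0.9560·0.5714 − 346·0.3821 = 192.2830 − 132.2066 = 60.0764

£60.08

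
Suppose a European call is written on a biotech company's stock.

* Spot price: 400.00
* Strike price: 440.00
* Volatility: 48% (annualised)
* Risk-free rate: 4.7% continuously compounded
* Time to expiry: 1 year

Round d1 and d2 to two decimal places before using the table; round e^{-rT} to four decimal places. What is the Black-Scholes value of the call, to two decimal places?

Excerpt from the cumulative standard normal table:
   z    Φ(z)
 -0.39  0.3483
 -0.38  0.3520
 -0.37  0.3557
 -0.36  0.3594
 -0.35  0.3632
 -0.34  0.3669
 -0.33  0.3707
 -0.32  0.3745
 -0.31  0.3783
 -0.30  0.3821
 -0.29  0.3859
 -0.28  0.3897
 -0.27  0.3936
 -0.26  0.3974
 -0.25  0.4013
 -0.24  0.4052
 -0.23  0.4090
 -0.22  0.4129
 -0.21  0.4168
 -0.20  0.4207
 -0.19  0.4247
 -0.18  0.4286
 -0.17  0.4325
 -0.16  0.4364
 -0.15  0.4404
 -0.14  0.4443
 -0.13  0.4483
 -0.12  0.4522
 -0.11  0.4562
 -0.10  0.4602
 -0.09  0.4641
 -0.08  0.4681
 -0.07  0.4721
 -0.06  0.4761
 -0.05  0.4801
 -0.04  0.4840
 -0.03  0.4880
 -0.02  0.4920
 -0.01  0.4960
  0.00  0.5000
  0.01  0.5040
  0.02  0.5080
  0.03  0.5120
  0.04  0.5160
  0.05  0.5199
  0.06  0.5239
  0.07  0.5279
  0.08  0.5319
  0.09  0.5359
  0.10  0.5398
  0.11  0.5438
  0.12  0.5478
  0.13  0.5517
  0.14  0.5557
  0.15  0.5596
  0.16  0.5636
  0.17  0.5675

68.25

T = 1;  σ√T = 0.4800
ln(S/K) + (r + σ²/2)T = ln(400/440) + (0.047 + 0.48²/2)·1 = -0.0953 + 0.1622 = 0.0669
d₁ = 0.0669 / 0.4800 = 0.1394 ≈ 0.14
d₂ = d₁ − σ√T = 0.1394 − 0.4800 = -0.3406 ≈ -0.34
e^(−rT) = e^(−0.047·1) = 0.9541
C = 400·N(0.14) − 440·0.9541·N(-0.34) = 400·0.5557 − 440·0.9541·0.3669 = 222.2800 − 154.0261 = 68.2539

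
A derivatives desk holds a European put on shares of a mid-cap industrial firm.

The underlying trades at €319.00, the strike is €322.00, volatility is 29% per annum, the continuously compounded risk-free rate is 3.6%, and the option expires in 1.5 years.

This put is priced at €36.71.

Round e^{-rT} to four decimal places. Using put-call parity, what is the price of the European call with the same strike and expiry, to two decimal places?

€50.65

e^(−rT) = e^(−0.036·1.5) = 0.9474
Put-call parity: C − P = S − K·e^(−rT) = 319 − 322·0.9474 = 319 − 305.0628 = 13.9372
C = P + (C − P) = 36.71 + (13.9372) = 50.6472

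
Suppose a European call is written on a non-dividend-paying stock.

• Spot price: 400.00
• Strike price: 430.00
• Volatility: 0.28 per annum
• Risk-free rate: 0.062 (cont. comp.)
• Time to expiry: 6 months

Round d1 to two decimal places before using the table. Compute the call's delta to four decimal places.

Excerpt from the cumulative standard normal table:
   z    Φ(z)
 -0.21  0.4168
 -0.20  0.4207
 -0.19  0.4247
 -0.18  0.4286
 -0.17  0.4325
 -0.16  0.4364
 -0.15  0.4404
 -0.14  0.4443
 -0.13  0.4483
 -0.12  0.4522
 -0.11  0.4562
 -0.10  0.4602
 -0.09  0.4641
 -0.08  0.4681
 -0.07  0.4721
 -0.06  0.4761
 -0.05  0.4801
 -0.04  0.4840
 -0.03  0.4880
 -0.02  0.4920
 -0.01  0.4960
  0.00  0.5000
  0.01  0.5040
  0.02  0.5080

T = 0.5;  σ√T = 0.1980
d₁ = [ln(400/430) + (0.062 + 0.28²/2)·0.5] / 0.1980 = [-0.0723 + 0.0506] / 0.1980 = -0.1097 → -0.11
N(d₁) = N(-0.11) = 0.4562
Δ_call = N(d₁) = 0.4562

0.4562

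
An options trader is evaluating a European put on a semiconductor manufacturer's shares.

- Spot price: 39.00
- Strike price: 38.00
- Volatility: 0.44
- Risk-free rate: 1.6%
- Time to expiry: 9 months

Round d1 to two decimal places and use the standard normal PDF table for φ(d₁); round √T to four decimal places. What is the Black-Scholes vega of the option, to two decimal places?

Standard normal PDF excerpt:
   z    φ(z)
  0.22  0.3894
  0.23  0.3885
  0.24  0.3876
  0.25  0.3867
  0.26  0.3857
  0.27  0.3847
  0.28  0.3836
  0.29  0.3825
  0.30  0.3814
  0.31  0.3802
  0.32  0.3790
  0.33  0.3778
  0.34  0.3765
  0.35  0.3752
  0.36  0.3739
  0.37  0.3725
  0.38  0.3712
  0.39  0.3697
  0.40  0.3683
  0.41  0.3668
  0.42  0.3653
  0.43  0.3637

12.92

T = 0.75;  σ√T = 0.3811
ln(S/K) + (r + σ²/2)T = ln(39/38) + (0.016 + 0.44²/2)·0.75 = 0.0260 + 0.0846 = 0.1106
d₁ = 0.1106 / 0.3811 = 0.2902 → 0.29
√T = √0.75 = 0.8660
φ(d₁) = φ(0.29) = 0.3825
vega = S·φ(d₁)·√T = 39·0.3825·0.8660 = 12.9186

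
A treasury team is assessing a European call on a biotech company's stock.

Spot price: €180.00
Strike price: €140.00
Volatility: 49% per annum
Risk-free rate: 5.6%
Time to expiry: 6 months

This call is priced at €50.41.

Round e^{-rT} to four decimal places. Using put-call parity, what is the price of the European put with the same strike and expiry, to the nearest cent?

e^(−rT) = e^(−0.056·0.5) = 0.9724
Put-call parity: C − P = S − K·e^(−rT) = 180 − 140·0.9724 = 180 − 136.1360 = 43.8640
P = C − (C − P) = 50.41 − (43.8640) = 6.5460

€6.55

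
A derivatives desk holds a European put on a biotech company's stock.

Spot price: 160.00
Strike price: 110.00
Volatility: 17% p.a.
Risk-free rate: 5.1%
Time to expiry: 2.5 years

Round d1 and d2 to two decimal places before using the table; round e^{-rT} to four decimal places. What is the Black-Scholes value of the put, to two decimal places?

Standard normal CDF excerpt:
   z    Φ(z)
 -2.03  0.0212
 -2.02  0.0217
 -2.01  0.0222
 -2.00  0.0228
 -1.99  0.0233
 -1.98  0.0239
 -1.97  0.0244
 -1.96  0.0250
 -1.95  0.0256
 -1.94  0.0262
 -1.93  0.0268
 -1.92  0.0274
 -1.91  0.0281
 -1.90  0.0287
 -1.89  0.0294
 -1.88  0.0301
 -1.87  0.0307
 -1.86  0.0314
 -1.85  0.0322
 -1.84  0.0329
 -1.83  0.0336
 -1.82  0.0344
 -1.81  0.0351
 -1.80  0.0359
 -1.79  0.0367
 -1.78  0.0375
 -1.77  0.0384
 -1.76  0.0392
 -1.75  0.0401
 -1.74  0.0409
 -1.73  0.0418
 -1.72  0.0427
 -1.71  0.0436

T = 2.5;  σ√T = 0.2688
d₁ = [ln(160/110) + (0.051 + ½·0.17²)·2.5] / (σ√T) = (0.3747 + 0.1636) / 0.2688 = 2.0027 ⇒ 2.00
d₂ = 2.0027 − 0.2688 = 1.7339 ⇒ 1.73
exp(−rT) = exp(−0.051·2.5) = 0.8803
N(−d₂) = N(-1.73) = 0.0418;  N(−d₁) = N(-2.00) = 0.0228
P = 110·0.8803·0.0418 − 160·0.0228 = 4.0476 − 3.6480 = 0.3996

0.40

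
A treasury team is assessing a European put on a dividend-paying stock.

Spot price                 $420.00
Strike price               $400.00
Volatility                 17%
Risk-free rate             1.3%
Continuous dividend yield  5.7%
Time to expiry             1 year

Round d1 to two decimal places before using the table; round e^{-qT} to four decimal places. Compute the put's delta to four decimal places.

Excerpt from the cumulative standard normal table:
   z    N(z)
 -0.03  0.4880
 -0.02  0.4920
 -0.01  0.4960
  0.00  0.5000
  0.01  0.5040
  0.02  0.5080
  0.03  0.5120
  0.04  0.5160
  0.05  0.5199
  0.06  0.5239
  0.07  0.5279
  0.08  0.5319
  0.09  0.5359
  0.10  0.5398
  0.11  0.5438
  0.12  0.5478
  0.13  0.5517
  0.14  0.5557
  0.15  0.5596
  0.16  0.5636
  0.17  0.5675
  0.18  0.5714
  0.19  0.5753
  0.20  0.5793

-0.4309

σ√T = 0.17 × 1.0000 = 0.1700
d₁ = [ln(420/400) + (0.013 − 0.057 + 0.17²/2)·1] / 0.1700 = [0.0488 − 0.0295] / 0.1700 = 0.1132 which rounds to 0.11
N(d₁) = N(0.11) = 0.5438
Δ_put = exp(−qT)·(N(d₁) − 1) = 0.9446·(0.5438 − 1) = -0.4309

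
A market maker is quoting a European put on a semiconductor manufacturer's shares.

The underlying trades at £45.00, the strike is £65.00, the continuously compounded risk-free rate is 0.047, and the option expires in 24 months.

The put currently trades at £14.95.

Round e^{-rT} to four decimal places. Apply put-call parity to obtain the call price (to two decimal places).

£0.78

exp(−rT) = exp(−0.047·2) = 0.9103
Put-call parity: C − P = S − K·e^(−rT) = 45 − 65·0.9103 = 45 − 59.1695 = -14.1695
C = P + (C − P) = 14.95 + (-14.1695) = 0.7805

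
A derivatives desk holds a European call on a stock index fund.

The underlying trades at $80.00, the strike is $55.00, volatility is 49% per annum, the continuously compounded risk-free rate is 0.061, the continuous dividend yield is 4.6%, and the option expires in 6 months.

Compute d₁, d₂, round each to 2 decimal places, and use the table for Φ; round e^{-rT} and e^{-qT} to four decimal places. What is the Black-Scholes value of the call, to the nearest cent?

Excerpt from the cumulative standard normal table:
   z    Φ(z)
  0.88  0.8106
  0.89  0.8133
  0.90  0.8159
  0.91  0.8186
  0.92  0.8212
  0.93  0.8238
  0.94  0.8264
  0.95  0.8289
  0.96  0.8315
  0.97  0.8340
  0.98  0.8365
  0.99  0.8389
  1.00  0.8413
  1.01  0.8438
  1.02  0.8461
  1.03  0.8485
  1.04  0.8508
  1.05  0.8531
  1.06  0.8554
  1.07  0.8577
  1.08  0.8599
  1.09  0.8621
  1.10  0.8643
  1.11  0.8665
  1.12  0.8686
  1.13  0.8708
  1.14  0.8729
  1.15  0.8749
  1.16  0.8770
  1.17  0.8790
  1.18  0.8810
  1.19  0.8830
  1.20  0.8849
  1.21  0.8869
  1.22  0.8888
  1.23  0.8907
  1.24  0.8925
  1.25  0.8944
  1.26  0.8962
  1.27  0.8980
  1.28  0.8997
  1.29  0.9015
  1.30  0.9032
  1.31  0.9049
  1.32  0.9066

$26.39

T = 0.5;  σ√T = 0.3465
d₁ = [ln(80/55) + (0.061 − 0.046 + ½·0.49²)·0.5] / (σ√T) = (0.3747 + 0.0675) / 0.3465 = 1.2763 → 1.28
d₂ = 1.2763 − 0.3465 = 0.9298 → 0.93
exp(−qT) = exp(−0.046·0.5) = 0.9773;  exp(−rT) = exp(−0.061·0.5) = 0.9700
C = 80·0.9773·N(1.28) − 55·0.9700·N(0.93) = 80·0.9773·0.8997 − 55·0.9700·0.8238 = 70.3421 − 43.9497 = 26.3924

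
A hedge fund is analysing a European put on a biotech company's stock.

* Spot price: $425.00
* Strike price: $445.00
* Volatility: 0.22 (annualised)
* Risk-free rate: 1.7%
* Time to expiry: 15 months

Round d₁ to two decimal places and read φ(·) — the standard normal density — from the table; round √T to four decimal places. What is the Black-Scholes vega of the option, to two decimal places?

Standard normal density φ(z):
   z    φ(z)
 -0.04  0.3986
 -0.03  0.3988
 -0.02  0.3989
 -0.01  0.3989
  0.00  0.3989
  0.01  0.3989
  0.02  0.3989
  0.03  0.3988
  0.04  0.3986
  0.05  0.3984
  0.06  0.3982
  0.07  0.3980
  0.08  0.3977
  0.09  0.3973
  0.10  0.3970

T = 1.25;  σ√T = 0.2460
d₁ = [ln(425/445) + (0.017 + 0.22²/2)·1.25] / 0.2460 = [-0.0460 + 0.0515] / 0.2460 = 0.0224 → 0.02
√T = √1.25 = 1.1180
φ(d₁) = φ(0.02) = 0.3989
vega = S·φ(d₁)·√T = 425·0.3989·1.1180 = 189.5373

189.54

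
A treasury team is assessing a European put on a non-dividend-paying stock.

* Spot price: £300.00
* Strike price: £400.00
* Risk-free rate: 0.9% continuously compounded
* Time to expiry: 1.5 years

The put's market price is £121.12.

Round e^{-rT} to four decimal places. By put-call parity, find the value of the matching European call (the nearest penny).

e^(−rT) = e^(−0.009·1.5) = 0.9866
Put-call parity: C − P = S − K·e^(−rT) = 300 − 400·0.9866 = 300 − 394.6400 = -94.6400
C = P + (C − P) = 121.12 + (-94.6400) = 26.4800

£26.48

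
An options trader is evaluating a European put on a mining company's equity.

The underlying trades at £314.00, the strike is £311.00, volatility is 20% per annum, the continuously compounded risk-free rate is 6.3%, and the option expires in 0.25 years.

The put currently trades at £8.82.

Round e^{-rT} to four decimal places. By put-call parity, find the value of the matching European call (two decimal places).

£16.67

e^(−rT) = e^(−0.063·0.25) = 0.9844
Put-call parity: C − P = S − K·e^(−rT) = 314 − 311·0.9844 = 314 − 306.1484 = 7.8516
C = P + (C − P) = 8.82 + (7.8516) = 16.6716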